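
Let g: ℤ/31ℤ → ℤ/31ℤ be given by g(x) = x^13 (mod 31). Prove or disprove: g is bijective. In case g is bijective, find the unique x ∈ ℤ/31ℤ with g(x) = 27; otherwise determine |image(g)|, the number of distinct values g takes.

15

Since 31 is prime, the nonzero elements of ℤ/31ℤ form a cyclic group of order 30.
As gcd(13, 30) = 1, raising to the 13th power is a bijection on this group: if u^13 ≡ v^13 then (uv^{−1})^13 = 1, and the only element of order dividing gcd(13, 30) = 1 is 1, so u = v.
With g(0) = 0 this makes g injective on all of ℤ/31ℤ, hence bijective (finite equal-size domain and codomain). In particular g is bijective.
Since g is bijective, we find the preimage of 27. The inverse of x ↦ x^13 on (ℤ/31ℤ)^× is x ↦ x^7, because 13·7 = 91 = 3·30 + 1 ≡ 1 (mod 30) and x^{30} = 1 for x ≠ 0 (Fermat). So g⁻¹(27) = 27^7 mod 31.
Repeated squaring mod 31: 27^1 ≡ 27, 27^2 ≡ 27² = 729 ≡ 16, 27^4 ≡ 16² = 256 ≡ 8. Since 7 = 4 + 2 + 1, 27^7 ≡ 8·16·27: 8·16 = 128 ≡ 4, then 4·27 = 108 ≡ 15. So 27^7 ≡ 15 (mod 31).
Hence g⁻¹(27) = 15.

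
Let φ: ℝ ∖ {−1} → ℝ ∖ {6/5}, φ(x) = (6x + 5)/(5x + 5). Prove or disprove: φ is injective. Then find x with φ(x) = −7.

Suppose φ(a) = φ(b). Cross-multiplying: (6a + 5)(5b + 5) = (6b + 5)(5a + 5).
Expanding both sides and cancelling the symmetric terms leaves 5·(a − b) = 0. Since 5 ≠ 0, a = b. Therefore φ is injective.
Solving φ(x) = −7: cross-multiplying gives 6x + 5 = −7(5x + 5), which rearranges to 41x = −40, so x = −40/41.

-40/41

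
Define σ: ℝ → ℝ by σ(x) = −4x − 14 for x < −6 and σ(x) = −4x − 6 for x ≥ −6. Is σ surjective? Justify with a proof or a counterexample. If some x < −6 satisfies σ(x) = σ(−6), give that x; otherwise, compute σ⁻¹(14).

-8

Both pieces are strictly decreasing (slopes −4 and −4), so each is injective on its own interval.
The left piece maps (−∞, −6) onto (10, ∞); the right piece maps [−6, ∞) onto (−∞, 18].
The union (10, ∞) ∪ (−∞, 18] covers ℝ, so σ is surjective.
For the follow-up: the images overlap, so an x < −6 with σ(x) = σ(−6) exists. σ(−6) = 18; solving −4x − 14 = 18 for x < −6 gives x = (18 + 14)/(−4) = −8.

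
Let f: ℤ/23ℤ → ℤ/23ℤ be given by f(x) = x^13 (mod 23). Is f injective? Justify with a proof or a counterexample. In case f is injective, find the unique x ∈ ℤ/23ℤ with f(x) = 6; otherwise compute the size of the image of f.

Since 23 is prime, the nonzero elements of ℤ/23ℤ form a cyclic group of order 22.
As gcd(13, 22) = 1, raising to the 13th power is a bijection on this group: if x_1^13 ≡ x_2^13 then (x_1x_2^{−1})^13 = 1, and the only element of order dividing gcd(13, 22) = 1 is 1, so x_1 = x_2.
With f(0) = 0 this makes f injective on all of ℤ/23ℤ, hence bijective (finite equal-size domain and codomain). In particular f is injective.
Since f is injective, we find the preimage of 6. The inverse of x ↦ x^13 on (ℤ/23ℤ)^× is x ↦ x^17, because 13·17 = 221 = 10·22 + 1 ≡ 1 (mod 22) and x^{22} = 1 for x ≠ 0 (Fermat). So f⁻¹(6) = 6^17 mod 23.
Repeated squaring mod 23: 6^1 ≡ 6, 6^2 ≡ 6² = 36 ≡ 13, 6^4 ≡ 13² = 169 ≡ 8, 6^8 ≡ 8² = 64 ≡ 18, 6^16 ≡ 18² = 324 ≡ 2. Since 17 = 16 + 1, 6^17 ≡ 2·6: 2·6 = 12. So 6^17 ≡ 12 (mod 23).
Hence f⁻¹(6) = 12.

12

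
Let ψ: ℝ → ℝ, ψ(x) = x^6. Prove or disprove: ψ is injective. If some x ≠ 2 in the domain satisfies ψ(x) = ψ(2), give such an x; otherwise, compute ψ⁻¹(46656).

-2

ψ(2) = 64 = (−2)^6 = ψ(−2) (since 6 is even), with 2 ≠ −2. So ψ is not injective.
For the follow-up, such an x exists: taking x = −2 ∈ ℝ gives ψ(−2) = 64 = ψ(2) with −2 ≠ 2.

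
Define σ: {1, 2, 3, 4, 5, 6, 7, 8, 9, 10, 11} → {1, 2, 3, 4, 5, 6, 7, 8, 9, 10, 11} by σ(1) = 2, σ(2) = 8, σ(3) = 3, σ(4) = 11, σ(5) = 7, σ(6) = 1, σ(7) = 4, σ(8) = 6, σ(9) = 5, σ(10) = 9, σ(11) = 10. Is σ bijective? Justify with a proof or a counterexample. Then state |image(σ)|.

The values 2, 8, 3, 11, 7, 1, 4, 6, 5, 9, 10 are a permutation of {1, 2, 3, 4, 5, 6, 7, 8, 9, 10, 11}: each element appears exactly once.
So σ is injective and surjective, hence bijective.
The image of σ is {1, 2, 3, 4, 5, 6, 7, 8, 9, 10, 11}, which has 11 elements.

11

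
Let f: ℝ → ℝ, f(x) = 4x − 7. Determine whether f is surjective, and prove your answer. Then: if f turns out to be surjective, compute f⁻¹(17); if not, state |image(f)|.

For any y ∈ ℝ, x = (y + 7)/4 satisfies f(x) = y.
Thus f is surjective.
Since f is surjective, we compute f⁻¹(17) = (17 + 7)/4 = 6.

6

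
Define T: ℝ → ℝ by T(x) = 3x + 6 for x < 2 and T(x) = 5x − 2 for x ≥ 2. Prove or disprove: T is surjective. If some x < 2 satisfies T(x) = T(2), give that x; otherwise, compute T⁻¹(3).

Both pieces are strictly increasing (slopes 3 and 5), so each is injective on its own interval.
The left piece maps (−∞, 2) onto (−∞, 12); the right piece maps [2, ∞) onto [8, ∞).
The union (−∞, 12) ∪ [8, ∞) covers ℝ, so T is surjective.
For the follow-up: the images overlap, so an x < 2 with T(x) = T(2) exists. T(2) = 8; solving 3x + 6 = 8 for x < 2 gives x = (8 − 6)/3 = 2/3.

2/3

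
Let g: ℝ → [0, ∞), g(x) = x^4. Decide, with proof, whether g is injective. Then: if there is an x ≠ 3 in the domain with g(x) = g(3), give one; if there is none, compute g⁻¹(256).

-3

g(3) = 81 = (−3)^4 = g(−3) (since 4 is even), with 3 ≠ −3. So g is not injective.
For the follow-up, such an x exists: taking x = −3 ∈ ℝ gives g(−3) = 81 = g(3) with −3 ≠ 3.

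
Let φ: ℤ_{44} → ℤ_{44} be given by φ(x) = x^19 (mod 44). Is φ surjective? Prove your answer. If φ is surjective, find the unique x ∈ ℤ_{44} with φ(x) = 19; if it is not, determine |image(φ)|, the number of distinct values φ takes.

φ(0) = 0^19 = 0.
φ(22): Repeated squaring mod 44: 22^1 ≡ 22, 22^2 ≡ 22² = 484 ≡ 0, 22^4 ≡ 0² = 0, 22^8 ≡ 0² = 0, 22^16 ≡ 0² = 0. Since 19 = 16 + 2 + 1, 22^19 ≡ 0·0·22: 0·0 = 0, then 0·22 = 0. So 22^19 ≡ 0 (mod 44).
So φ(0) = φ(22) = 0 while 0 ≠ 22, so φ is not injective.
A non-injective map from the 44-element set ℤ_{44} to itself takes at most 43 distinct values, so it cannot be surjective. Hence φ is not surjective.
Since φ is not surjective, we determine |image(φ)|. Computing x^19 mod 44 for each x (by repeated squaring, reducing mod 44 at every step), the values φ(0), φ(1), …, φ(43) are: 0, 1, 28, 15, 36, 9, 24, 19, 40, 5, 32, 11, 12, 17, 4, 3, 20, 13, 8, 7, 16, 21, 0, 23, 28, 37, 36, 31, 24, 41, 40, 27, 32, 33, 12, 39, 4, 25, 20, 35, 8, 29, 16, 43.
The distinct values are {0, 1, 3, 4, 5, 7, 8, 9, 11, 12, 13, 15, 16, 17, 19, 20, 21, 23, 24, 25, 27, 28, 29, 31, 32, 33, 35, 36, 37, 39, 40, 41, 43}; there are 33 of them.

33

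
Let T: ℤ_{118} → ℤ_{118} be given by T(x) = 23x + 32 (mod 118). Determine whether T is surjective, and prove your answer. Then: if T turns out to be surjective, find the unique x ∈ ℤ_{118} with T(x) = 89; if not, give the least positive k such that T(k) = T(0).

Since gcd(23, 118) = 1, 23 is invertible modulo 118. Euclid's algorithm: 118 = 5·23 + 3, 23 = 7·3 + 2, 3 = 1·2 + 1; back-substituting gives 1 = 77·23 − 15·118, so 23⁻¹ ≡ 77 (mod 118).
For any y ∈ ℤ_{118}, x = 77(y − 32) mod 118 satisfies T(x) = 23·77(y − 32) + 32 ≡ y (since 23·77 ≡ 1 mod 118). So every y has a preimage.
Therefore T is surjective.
Since T is surjective, we find T⁻¹(89): we need 23x ≡ 89 − 32 ≡ 57 (mod 118). Using 23⁻¹ = 77: x ≡ 77·57 = 4389 = 37·118 + 23, so x = 23.
Check: T(23) = 23·23 + 32 = 561 = 4·118 + 89 ≡ 89 (mod 118).

23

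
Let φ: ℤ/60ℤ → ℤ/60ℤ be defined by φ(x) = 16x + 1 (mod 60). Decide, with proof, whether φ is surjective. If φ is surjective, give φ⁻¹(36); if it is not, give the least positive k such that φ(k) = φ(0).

15

Since gcd(16, 60) = 4, we have 16x ≡ 0 (mod 4) for all x, so φ(x) ≡ 1 (mod 4).
But 0 ≢ 1 (mod 4), so 0 ∈ ℤ/60ℤ has no preimage. Hence φ is not surjective.
Since φ is not surjective, we find the least positive k with φ(k) = φ(0): this means 16k ≡ 0 (mod 60), i.e. 60 ∣ 16k. Since gcd(16, 60) = 4, dividing through by 4 this holds exactly when 15 ∣ 4k, and as gcd(4, 15) = 1, exactly when 15 ∣ k.
The smallest positive such k is 15.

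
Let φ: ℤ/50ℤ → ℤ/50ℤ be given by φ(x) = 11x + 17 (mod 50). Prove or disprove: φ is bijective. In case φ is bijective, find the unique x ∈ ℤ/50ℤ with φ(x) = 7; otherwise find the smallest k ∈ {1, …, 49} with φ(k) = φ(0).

40

Suppose φ(x_1) = φ(x_2) in ℤ/50ℤ. Then 11x_1 + 17 ≡ 11x_2 + 17 (mod 50), hence 11(x_1 − x_2) ≡ 0 (mod 50).
Since gcd(11, 50) = 1, 11 is invertible modulo 50, hence x_1 − x_2 ≡ 0 (mod 50), i.e. x_1 = x_2.
We now compute 11⁻¹ mod 50 explicitly. Euclid's algorithm: 50 = 4·11 + 6, 11 = 1·6 + 5, 6 = 1·5 + 1; back-substituting gives 1 = 41·11 − 9·50, so 11⁻¹ ≡ 41 (mod 50).
Then y ↦ 41(y − 17) is a two-sided inverse to φ, so every y ∈ ℤ/50ℤ has a preimage.
Therefore φ is bijective.
Since φ is bijective, we compute φ⁻¹(7): solve 11x + 17 ≡ 7 (mod 50), i.e. 11x ≡ 40 (mod 50).
Multiplying by 11⁻¹ = 41 gives x ≡ 41·40 = 1640 = 32·50 + 40 ≡ 40 (mod 50).
Check: φ(40) = 11·40 + 17 = 457 = 9·50 + 7 ≡ 7 (mod 50).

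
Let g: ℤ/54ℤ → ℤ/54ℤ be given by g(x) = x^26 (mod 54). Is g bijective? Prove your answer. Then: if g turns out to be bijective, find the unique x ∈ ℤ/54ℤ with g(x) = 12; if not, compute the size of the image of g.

g(0) = 0^26 = 0.
g(6): Repeated squaring mod 54: 6^1 ≡ 6, 6^2 ≡ 6² = 36, 6^4 ≡ 36² = 1296 ≡ 0, 6^8 ≡ 0² = 0, 6^16 ≡ 0² = 0. Since 26 = 16 + 8 + 2, 6^26 ≡ 0·0·36: 0·0 = 0, then 0·36 = 0. So 6^26 ≡ 0 (mod 54).
So g(0) = g(6) = 0 while 0 ≠ 6, so g is not injective, hence not bijective.
Since g is not bijective, we determine |image(g)|. Computing x^26 mod 54 for each x (by repeated squaring, reducing mod 54 at every step), the values g(0), g(1), …, g(53) are: 0, 1, 40, 27, 34, 43, 0, 31, 10, 27, 46, 49, 0, 25, 52, 27, 22, 19, 0, 37, 4, 27, 16, 7, 0, 13, 28, 27, 28, 13, 0, 7, 16, 27, 4, 37, 0, 19, 22, 27, 52, 25, 0, 49, 46, 27, 10, 31, 0, 43, 34, 27, 40, 1.
The distinct values are {0, 1, 4, 7, 10, 13, 16, 19, 22, 25, 27, 28, 31, 34, 37, 40, 43, 46, 49, 52}; there are 20 of them.

20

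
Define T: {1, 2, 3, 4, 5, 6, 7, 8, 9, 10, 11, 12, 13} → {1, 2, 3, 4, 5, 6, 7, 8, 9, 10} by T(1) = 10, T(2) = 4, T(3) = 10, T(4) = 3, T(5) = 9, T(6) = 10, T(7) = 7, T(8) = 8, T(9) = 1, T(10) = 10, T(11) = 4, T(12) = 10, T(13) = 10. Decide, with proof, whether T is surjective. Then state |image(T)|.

7

No element maps to 2, so T is not surjective.
The image of T is {1, 3, 4, 7, 8, 9, 10}, which has 7 elements.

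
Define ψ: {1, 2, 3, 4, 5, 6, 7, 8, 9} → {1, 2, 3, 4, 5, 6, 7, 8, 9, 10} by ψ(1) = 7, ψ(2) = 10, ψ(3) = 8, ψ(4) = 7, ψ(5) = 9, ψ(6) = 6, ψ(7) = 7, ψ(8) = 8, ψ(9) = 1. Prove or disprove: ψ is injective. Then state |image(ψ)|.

6

ψ(1) = 7 = ψ(4) with 1 ≠ 4, so ψ is not injective.
The image of ψ is {1, 6, 7, 8, 9, 10}, which has 6 elements.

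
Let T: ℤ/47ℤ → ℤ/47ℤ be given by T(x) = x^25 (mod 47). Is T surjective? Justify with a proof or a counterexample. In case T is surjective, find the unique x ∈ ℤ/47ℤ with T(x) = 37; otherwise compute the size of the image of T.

Since 47 is prime, the nonzero elements of ℤ/47ℤ form a cyclic group of order 46.
As gcd(25, 46) = 1, raising to the 25th power is a bijection on this group: if x_1^25 ≡ x_2^25 then (x_1x_2^{−1})^25 = 1, and the only element of order dividing gcd(25, 46) = 1 is 1, so x_1 = x_2.
With T(0) = 0 this makes T injective on all of ℤ/47ℤ, hence bijective (finite equal-size domain and codomain). In particular T is surjective.
Since T is surjective, we find the preimage of 37. The inverse of x ↦ x^25 on (ℤ/47ℤ)^× is x ↦ x^35, because 25·35 = 875 = 19·46 + 1 ≡ 1 (mod 46) and x^{46} = 1 for x ≠ 0 (Fermat). So T⁻¹(37) = 37^35 mod 47.
Repeated squaring mod 47: 37^1 ≡ 37, 37^2 ≡ 37² = 1369 ≡ 6, 37^4 ≡ 6² = 36, 37^8 ≡ 36² = 1296 ≡ 27, 37^16 ≡ 27² = 729 ≡ 24, 37^32 ≡ 24² = 576 ≡ 12. Since 35 = 32 + 2 + 1, 37^35 ≡ 12·6·37: 12·6 = 72 ≡ 25, then 25·37 = 925 ≡ 32. So 37^35 ≡ 32 (mod 47).
Hence T⁻¹(37) = 32.

32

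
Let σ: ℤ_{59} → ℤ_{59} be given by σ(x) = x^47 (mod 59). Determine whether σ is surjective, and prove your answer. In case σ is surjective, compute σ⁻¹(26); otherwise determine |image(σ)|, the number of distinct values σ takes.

Since 59 is prime, the nonzero elements of ℤ_{59} form a cyclic group of order 58.
As gcd(47, 58) = 1, raising to the 47th power is a bijection on this group: if x_1^47 ≡ x_2^47 then (x_1x_2^{−1})^47 = 1, and the only element of order dividing gcd(47, 58) = 1 is 1, so x_1 = x_2.
With σ(0) = 0 this makes σ injective on all of ℤ_{59}, hence bijective (finite equal-size domain and codomain). In particular σ is surjective.
Since σ is surjective, we find the preimage of 26. The inverse of x ↦ x^47 on (ℤ_{59})^× is x ↦ x^21, because 47·21 = 987 = 17·58 + 1 ≡ 1 (mod 58) and x^{58} = 1 for x ≠ 0 (Fermat). So σ⁻¹(26) = 26^21 mod 59.
Repeated squaring mod 59: 26^1 ≡ 26, 26^2 ≡ 26² = 676 ≡ 27, 26^4 ≡ 27² = 729 ≡ 21, 26^8 ≡ 21² = 441 ≡ 28, 26^16 ≡ 28² = 784 ≡ 17. Since 21 = 16 + 4 + 1, 26^21 ≡ 17·21·26: 17·21 = 357 ≡ 3, then 3·26 = 78 ≡ 19. So 26^21 ≡ 19 (mod 59).
Hence σ⁻¹(26) = 19.

19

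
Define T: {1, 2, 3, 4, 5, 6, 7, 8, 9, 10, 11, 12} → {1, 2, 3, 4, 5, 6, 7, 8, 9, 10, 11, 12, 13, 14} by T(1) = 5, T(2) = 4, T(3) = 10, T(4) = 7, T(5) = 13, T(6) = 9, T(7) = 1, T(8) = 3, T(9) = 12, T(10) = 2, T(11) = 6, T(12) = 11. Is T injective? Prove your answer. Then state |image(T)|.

12

The values T(1), …, T(12) are 5, 4, 10, 7, 13, 9, 1, 3, 12, 2, 6, 11 — all distinct.
So T(x_1) = T(x_2) only when x_1 = x_2, and T is injective.
The image of T is {1, 2, 3, 4, 5, 6, 7, 9, 10, 11, 12, 13}, which has 12 elements.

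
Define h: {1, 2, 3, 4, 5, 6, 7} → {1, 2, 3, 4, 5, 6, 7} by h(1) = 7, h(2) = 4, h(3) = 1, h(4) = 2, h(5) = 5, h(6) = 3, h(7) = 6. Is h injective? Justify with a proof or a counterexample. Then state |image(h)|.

7

The values h(1), …, h(7) are 7, 4, 1, 2, 5, 3, 6 — all distinct.
So h(s) = h(t) only when s = t, and h is injective.
The image of h is {1, 2, 3, 4, 5, 6, 7}, which has 7 elements.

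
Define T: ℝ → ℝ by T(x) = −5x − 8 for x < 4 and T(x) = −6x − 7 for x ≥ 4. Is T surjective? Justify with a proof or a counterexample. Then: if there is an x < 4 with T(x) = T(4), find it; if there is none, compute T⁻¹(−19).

Both pieces are strictly decreasing (slopes −5 and −6), so each is injective on its own interval.
The left piece maps (−∞, 4) onto (−28, ∞); the right piece maps [4, ∞) onto (−∞, −31].
The union (−28, ∞) ∪ (−∞, −31] omits the interval between −28 and −31; in particular −28 has no preimage. So T is not surjective.
Because the two images are disjoint, no x < 4 has T(x) = T(4), so we compute T⁻¹(−19): −19 lies in (−28, ∞), so solve −5x − 8 = −19: x = (−19 + 8)/(−5) = 11/5.

11/5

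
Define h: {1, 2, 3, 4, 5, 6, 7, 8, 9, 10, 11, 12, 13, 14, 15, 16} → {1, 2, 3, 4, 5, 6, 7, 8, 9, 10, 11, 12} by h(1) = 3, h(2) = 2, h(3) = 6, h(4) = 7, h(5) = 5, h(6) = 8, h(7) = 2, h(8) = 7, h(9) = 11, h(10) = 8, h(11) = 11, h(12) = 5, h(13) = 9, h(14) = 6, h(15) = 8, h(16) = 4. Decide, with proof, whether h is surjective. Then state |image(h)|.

9

No element maps to 1, so h is not surjective.
The image of h is {2, 3, 4, 5, 6, 7, 8, 9, 11}, which has 9 elements.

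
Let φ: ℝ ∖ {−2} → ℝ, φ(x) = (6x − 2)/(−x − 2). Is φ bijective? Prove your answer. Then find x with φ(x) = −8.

-9

If φ(x) = −6, cross-multiplying gives −1(6x − 2) = 6(−x − 2), which simplifies to 2 = −12 — false.  So −6 has no preimage and φ is not surjective.
Hence φ is not bijective.
Solving φ(x) = −8: cross-multiplying gives 6x − 2 = −8(−x − 2), which rearranges to −2x = 18, so x = −9.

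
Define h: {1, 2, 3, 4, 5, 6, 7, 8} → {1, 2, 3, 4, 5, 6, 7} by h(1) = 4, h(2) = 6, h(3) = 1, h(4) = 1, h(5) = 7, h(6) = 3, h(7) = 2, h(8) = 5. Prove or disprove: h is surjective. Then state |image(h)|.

Every element of the codomain has a preimage: 1 = h(3), 2 = h(7), 3 = h(6), 4 = h(1), 5 = h(8), 6 = h(2), 7 = h(5).
Thus h is surjective.
The image of h is {1, 2, 3, 4, 5, 6, 7}, which has 7 elements.

7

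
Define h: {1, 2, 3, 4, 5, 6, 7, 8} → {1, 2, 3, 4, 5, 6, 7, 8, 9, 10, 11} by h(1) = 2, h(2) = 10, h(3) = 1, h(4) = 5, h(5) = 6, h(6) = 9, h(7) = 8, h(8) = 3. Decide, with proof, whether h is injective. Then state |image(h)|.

The values h(1), …, h(8) are 2, 10, 1, 5, 6, 9, 8, 3 — all distinct.
So h(s) = h(t) only when s = t, and h is injective.
The image of h is {1, 2, 3, 5, 6, 8, 9, 10}, which has 8 elements.

8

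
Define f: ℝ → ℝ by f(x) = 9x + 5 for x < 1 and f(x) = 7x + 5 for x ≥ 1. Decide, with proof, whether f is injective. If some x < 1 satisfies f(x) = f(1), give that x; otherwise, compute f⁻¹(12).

7/9

Both pieces are strictly increasing (slopes 9 and 7), so each is injective on its own interval.
The left piece maps (−∞, 1) onto (−∞, 14); the right piece maps [1, ∞) onto [12, ∞).
These images overlap. In particular f(1) = 12 (right piece), and solving 9x + 5 = 12 on the left piece gives x = 7/9 < 1.
So f(7/9) = f(1) with 7/9 ≠ 1, and f is not injective. This x = 7/9 is the requested value below 1.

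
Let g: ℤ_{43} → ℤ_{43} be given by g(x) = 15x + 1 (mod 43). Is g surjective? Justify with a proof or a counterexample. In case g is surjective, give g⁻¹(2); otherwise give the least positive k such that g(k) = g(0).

Recall that g is surjective if every y in the codomain equals g(x) for some x in the domain.
Since gcd(15, 43) = 1, 15 is invertible modulo 43. Euclid's algorithm: 43 = 2·15 + 13, 15 = 1·13 + 2, 13 = 6·2 + 1; back-substituting gives 1 = 23·15 − 8·43, so 15⁻¹ ≡ 23 (mod 43).
For any y ∈ ℤ_{43}, x = 23(y − 1) mod 43 satisfies g(x) = 15·23(y − 1) + 1 ≡ y (since 15·23 ≡ 1 mod 43). So every y has a preimage.
Hence g is surjective.
Since g is surjective, we find g⁻¹(2): we need 15x ≡ 2 − 1 ≡ 1 (mod 43). Using 15⁻¹ = 23: x ≡ 23·1 = 23, so x = 23.
Check: g(23) = 15·23 + 1 = 346 = 8·43 + 2 ≡ 2 (mod 43).

23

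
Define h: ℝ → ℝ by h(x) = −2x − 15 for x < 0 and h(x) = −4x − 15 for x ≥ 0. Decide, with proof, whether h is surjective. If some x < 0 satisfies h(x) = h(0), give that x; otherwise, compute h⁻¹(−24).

9/4

Both pieces are strictly decreasing (slopes −2 and −4), so each is injective on its own interval.
The left piece maps (−∞, 0) onto (−15, ∞); the right piece maps [0, ∞) onto (−∞, −15].
These images together cover ℝ, so h is surjective.
Because the two images are disjoint, no x < 0 has h(x) = h(0), so we compute h⁻¹(−24): −24 lies in (−∞, −15], so solve −4x − 15 = −24: x = (−24 + 15)/(−4) = 9/4.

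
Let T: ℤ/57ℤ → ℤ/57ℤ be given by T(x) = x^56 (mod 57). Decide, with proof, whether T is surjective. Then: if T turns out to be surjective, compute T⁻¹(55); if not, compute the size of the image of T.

T(8): Repeated squaring mod 57: 8^1 ≡ 8, 8^2 ≡ 8² = 64 ≡ 7, 8^4 ≡ 7² = 49, 8^8 ≡ 49² = 2401 ≡ 7, 8^16 ≡ 7² = 49, 8^32 ≡ 49² = 2401 ≡ 7. Since 56 = 32 + 16 + 8, 8^56 ≡ 7·49·7: 7·49 = 343 ≡ 1, then 1·7 = 7. So 8^56 ≡ 7 (mod 57).
T(11): Repeated squaring mod 57: 11^1 ≡ 11, 11^2 ≡ 11² = 121 ≡ 7, 11^4 ≡ 7² = 49, 11^8 ≡ 49² = 2401 ≡ 7, 11^16 ≡ 7² = 49, 11^32 ≡ 49² = 2401 ≡ 7. Since 56 = 32 + 16 + 8, 11^56 ≡ 7·49·7: 7·49 = 343 ≡ 1, then 1·7 = 7. So 11^56 ≡ 7 (mod 57).
So T(8) = T(11) = 7 while 8 ≠ 11, therefore T is not injective.
A non-injective map from the 57-element set ℤ/57ℤ to itself takes at most 56 distinct values, so it cannot be surjective. So T is not surjective.
Since T is not surjective, we determine |image(T)|. Computing x^56 mod 57 for each x (by repeated squaring, reducing mod 57 at every step), the values T(0), T(1), …, T(56) are: 0, 1, 4, 9, 16, 25, 36, 49, 7, 24, 43, 7, 30, 55, 25, 54, 28, 4, 39, 19, 1, 42, 28, 16, 6, 55, 49, 45, 43, 43, 45, 49, 55, 6, 16, 28, 42, 1, 19, 39, 4, 28, 54, 25, 55, 30, 7, 43, 24, 7, 49, 36, 25, 16, 9, 4, 1.
The distinct values are {0, 1, 4, 6, 7, 9, 16, 19, 24, 25, 28, 30, 36, 39, 42, 43, 45, 49, 54, 55}; there are 20 of them.

20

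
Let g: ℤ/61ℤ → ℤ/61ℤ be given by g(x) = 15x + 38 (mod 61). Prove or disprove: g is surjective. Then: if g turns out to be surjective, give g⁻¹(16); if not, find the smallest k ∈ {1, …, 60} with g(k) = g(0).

Since gcd(15, 61) = 1, 15 is invertible modulo 61. Euclid's algorithm: 61 = 4·15 + 1; back-substituting gives 1 = 57·15 − 14·61, so 15⁻¹ ≡ 57 (mod 61).
Then y ↦ 57(y − 38) is a two-sided inverse to g, so every y ∈ ℤ/61ℤ has a preimage.
Hence g is surjective.
Since g is surjective, we find g⁻¹(16): we need 15x ≡ 16 − 38 ≡ 39 (mod 61). Using 15⁻¹ = 57: x ≡ 57·39 = 2223 = 36·61 + 27, so x = 27.
Check: g(27) = 15·27 + 38 = 443 = 7·61 + 16 ≡ 16 (mod 61).

27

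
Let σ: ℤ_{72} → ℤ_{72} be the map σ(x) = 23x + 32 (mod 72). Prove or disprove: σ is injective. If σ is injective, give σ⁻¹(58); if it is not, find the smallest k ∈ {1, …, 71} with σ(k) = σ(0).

70

By definition, σ is injective when σ(a) = σ(b) forces a = b.
Suppose σ(a) = σ(b) in ℤ_{72}. Then 23a + 32 ≡ 23b + 32 (mod 72), hence 23(a − b) ≡ 0 (mod 72).
Since gcd(23, 72) = 1, 23 is invertible modulo 72, thus a − b ≡ 0 (mod 72), i.e. a = b.
So σ is injective.
We now compute 23⁻¹ mod 72 explicitly. Euclid's algorithm: 72 = 3·23 + 3, 23 = 7·3 + 2, 3 = 1·2 + 1; back-substituting gives 1 = 47·23 − 15·72, so 23⁻¹ ≡ 47 (mod 72).
Since σ is injective, we find σ⁻¹(58): we need 23x ≡ 58 − 32 ≡ 26 (mod 72). Using 23⁻¹ = 47: x ≡ 47·26 = 1222 = 16·72 + 70, so x = 70.
Check: σ(70) = 23·70 + 32 = 1642 = 22·72 + 58 ≡ 58 (mod 72).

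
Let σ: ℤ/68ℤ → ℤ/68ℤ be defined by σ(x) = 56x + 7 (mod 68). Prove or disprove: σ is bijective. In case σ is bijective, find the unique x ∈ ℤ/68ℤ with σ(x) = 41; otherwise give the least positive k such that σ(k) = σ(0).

17

We have gcd(56, 68) = 4 > 1. Taking a = 0 and b = 17: σ(0) = 7 and σ(17) = 56·17 + 7 = 959 ≡ 7 (mod 68).
So σ(0) = σ(17) while 0 ≠ 17, hence σ is not injective, hence not bijective.
Since σ is not bijective, we find the least positive k with σ(k) = σ(0): this means 56k ≡ 0 (mod 68), i.e. 68 ∣ 56k. Since gcd(56, 68) = 4, dividing through by 4 this holds exactly when 17 ∣ 14k, and as gcd(14, 17) = 1, exactly when 17 ∣ k.
The smallest positive such k is 17.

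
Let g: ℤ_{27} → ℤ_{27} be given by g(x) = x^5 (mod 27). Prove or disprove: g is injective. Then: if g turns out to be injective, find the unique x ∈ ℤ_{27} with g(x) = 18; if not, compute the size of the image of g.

g(0) = 0^5 = 0.
g(3): Repeated squaring mod 27: 3^1 ≡ 3, 3^2 ≡ 3² = 9, 3^4 ≡ 9² = 81 ≡ 0. Since 5 = 4 + 1, 3^5 ≡ 0·3: 0·3 = 0. So 3^5 ≡ 0 (mod 27).
So g(0) = g(3) = 0 while 0 ≠ 3, thus g is not injective.
Since g is not injective, we determine |image(g)|. Computing x^5 mod 27 for each x (by repeated squaring, reducing mod 27 at every step), the values g(0), g(1), …, g(26) are: 0, 1, 5, 0, 25, 20, 0, 13, 17, 0, 19, 23, 0, 16, 11, 0, 4, 8, 0, 10, 14, 0, 7, 2, 0, 22, 26.
The distinct values are {0, 1, 2, 4, 5, 7, 8, 10, 11, 13, 14, 16, 17, 19, 20, 22, 23, 25, 26}; there are 19 of them.

19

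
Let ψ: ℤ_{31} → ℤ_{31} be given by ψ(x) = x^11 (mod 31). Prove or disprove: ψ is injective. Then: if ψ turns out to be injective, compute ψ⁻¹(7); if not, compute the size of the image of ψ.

20

Since 31 is prime, the nonzero elements of ℤ_{31} form a cyclic group of order 30.
As gcd(11, 30) = 1, raising to the 11th power is a bijection on this group: if s^11 ≡ t^11 then (st^{−1})^11 = 1, and the only element of order dividing gcd(11, 30) = 1 is 1, so s = t.
With ψ(0) = 0 this makes ψ injective on all of ℤ_{31}, hence bijective (finite equal-size domain and codomain). In particular ψ is injective.
Since ψ is injective, we find the preimage of 7. The inverse of x ↦ x^11 on (ℤ_{31})^× is x ↦ x^11, because 11·11 = 121 = 4·30 + 1 ≡ 1 (mod 30) and x^{30} = 1 for x ≠ 0 (Fermat). So ψ⁻¹(7) = 7^11 mod 31.
Repeated squaring mod 31: 7^1 ≡ 7, 7^2 ≡ 7² = 49 ≡ 18, 7^4 ≡ 18² = 324 ≡ 14, 7^8 ≡ 14² = 196 ≡ 10. Since 11 = 8 + 2 + 1, 7^11 ≡ 10·18·7: 10·18 = 180 ≡ 25, then 25·7 = 175 ≡ 20. So 7^11 ≡ 20 (mod 31).
Hence ψ⁻¹(7) = 20.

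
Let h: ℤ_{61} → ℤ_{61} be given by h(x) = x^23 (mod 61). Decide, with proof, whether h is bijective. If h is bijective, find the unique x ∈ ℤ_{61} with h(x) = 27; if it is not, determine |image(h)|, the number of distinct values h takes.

Since 61 is prime, the nonzero elements of ℤ_{61} form a cyclic group of order 60.
As gcd(23, 60) = 1, raising to the 23rd power is a bijection on this group: if x_1^23 ≡ x_2^23 then (x_1x_2^{−1})^23 = 1, and the only element of order dividing gcd(23, 60) = 1 is 1, so x_1 = x_2.
With h(0) = 0 this makes h injective on all of ℤ_{61}, hence bijective (finite equal-size domain and codomain). In particular h is bijective.
Since h is bijective, we find the preimage of 27. The inverse of x ↦ x^23 on (ℤ_{61})^× is x ↦ x^47, because 23·47 = 1081 = 18·60 + 1 ≡ 1 (mod 60) and x^{60} = 1 for x ≠ 0 (Fermat). So h⁻¹(27) = 27^47 mod 61.
Repeated squaring mod 61: 27^1 ≡ 27, 27^2 ≡ 27² = 729 ≡ 58, 27^4 ≡ 58² = 3364 ≡ 9, 27^8 ≡ 9² = 81 ≡ 20, 27^16 ≡ 20² = 400 ≡ 34, 27^32 ≡ 34² = 1156 ≡ 58. Since 47 = 32 + 8 + 4 + 2 + 1, 27^47 ≡ 58·20·9·58·27: 58·20 = 1160 ≡ 1, then 1·9 = 9, then 9·58 = 522 ≡ 34, then 34·27 = 918 ≡ 3. So 27^47 ≡ 3 (mod 61).
Hence h⁻¹(27) = 3.

3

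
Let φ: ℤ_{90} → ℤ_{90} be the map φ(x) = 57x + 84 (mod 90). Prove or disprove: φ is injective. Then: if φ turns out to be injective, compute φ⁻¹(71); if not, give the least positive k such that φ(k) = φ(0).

30

We have gcd(57, 90) = 3 > 1. Taking s = 0 and t = 30: φ(0) = 84 and φ(30) = 57·30 + 84 = 1794 ≡ 84 (mod 90).
So φ(0) = φ(30) while 0 ≠ 30, hence φ is not injective.
Since φ is not injective, we find the least positive k with φ(k) = φ(0): this means 57k ≡ 0 (mod 90), i.e. 90 ∣ 57k. Since gcd(57, 90) = 3, dividing through by 3 this holds exactly when 30 ∣ 19k, and as gcd(19, 30) = 1, exactly when 30 ∣ k.
The smallest positive such k is 30.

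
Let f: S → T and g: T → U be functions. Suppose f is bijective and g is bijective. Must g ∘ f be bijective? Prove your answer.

Injectivity: if g(f(a)) = g(f(b)) then f(a) = f(b) (g injective) so a = b (f injective).
Surjectivity: for c ∈ U pick b with g(b) = c, then a with f(a) = b; then (g ∘ f)(a) = c.
Hence g ∘ f is bijective.

bijective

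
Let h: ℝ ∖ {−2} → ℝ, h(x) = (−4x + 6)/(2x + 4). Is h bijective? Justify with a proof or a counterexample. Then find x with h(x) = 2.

If h(x) = −2, cross-multiplying gives 2(−4x + 6) = −4(2x + 4), which simplifies to 12 = −16 — false.  So −2 has no preimage and h is not surjective.
Thus h is not bijective.
Solving h(x) = 2: cross-multiplying gives −4x + 6 = 2(2x + 4), which rearranges to −8x = 2, so x = −1/4.

-1/4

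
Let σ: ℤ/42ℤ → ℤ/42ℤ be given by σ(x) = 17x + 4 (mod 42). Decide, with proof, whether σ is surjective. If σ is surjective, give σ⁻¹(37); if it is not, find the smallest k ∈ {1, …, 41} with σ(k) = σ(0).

39

Since gcd(17, 42) = 1, 17 is invertible modulo 42. Euclid's algorithm: 42 = 2·17 + 8, 17 = 2·8 + 1; back-substituting gives 1 = 5·17 − 2·42, so 17⁻¹ ≡ 5 (mod 42).
For any y ∈ ℤ/42ℤ, x = 5(y − 4) mod 42 satisfies σ(x) = 17·5(y − 4) + 4 ≡ y (since 17·5 ≡ 1 mod 42). So every y has a preimage.
Thus σ is surjective.
Since σ is surjective, we compute σ⁻¹(37): solve 17x + 4 ≡ 37 (mod 42), i.e. 17x ≡ 33 (mod 42).
Multiplying by 17⁻¹ = 5 gives x ≡ 5·33 = 165 = 3·42 + 39 ≡ 39 (mod 42).
Check: σ(39) = 17·39 + 4 = 667 = 15·42 + 37 ≡ 37 (mod 42).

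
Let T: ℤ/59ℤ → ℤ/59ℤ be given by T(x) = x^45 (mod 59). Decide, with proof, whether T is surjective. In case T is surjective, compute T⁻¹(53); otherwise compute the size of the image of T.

27

Since 59 is prime, the nonzero elements of ℤ/59ℤ form a cyclic group of order 58.
As gcd(45, 58) = 1, raising to the 45th power is a bijection on this group: if u^45 ≡ v^45 then (uv^{−1})^45 = 1, and the only element of order dividing gcd(45, 58) = 1 is 1, so u = v.
With T(0) = 0 this makes T injective on all of ℤ/59ℤ, hence bijective (finite equal-size domain and codomain). In particular T is surjective.
Since T is surjective, we find the preimage of 53. The inverse of x ↦ x^45 on (ℤ/59ℤ)^× is x ↦ x^49, because 45·49 = 2205 = 38·58 + 1 ≡ 1 (mod 58) and x^{58} = 1 for x ≠ 0 (Fermat). So T⁻¹(53) = 53^49 mod 59.
Repeated squaring mod 59: 53^1 ≡ 53, 53^2 ≡ 53² = 2809 ≡ 36, 53^4 ≡ 36² = 1296 ≡ 57, 53^8 ≡ 57² = 3249 ≡ 4, 53^16 ≡ 4² = 16, 53^32 ≡ 16² = 256 ≡ 20. Since 49 = 32 + 16 + 1, 53^49 ≡ 20·16·53: 20·16 = 320 ≡ 25, then 25·53 = 1325 ≡ 27. So 53^49 ≡ 27 (mod 59).
Hence T⁻¹(53) = 27.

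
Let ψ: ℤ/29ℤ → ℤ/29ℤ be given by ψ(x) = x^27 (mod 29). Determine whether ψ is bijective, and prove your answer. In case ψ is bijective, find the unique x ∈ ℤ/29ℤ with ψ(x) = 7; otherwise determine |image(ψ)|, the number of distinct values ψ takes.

25

Since 29 is prime, the nonzero elements of ℤ/29ℤ form a cyclic group of order 28.
As gcd(27, 28) = 1, raising to the 27th power is a bijection on this group: if s^27 ≡ t^27 then (st^{−1})^27 = 1, and the only element of order dividing gcd(27, 28) = 1 is 1, so s = t.
With ψ(0) = 0 this makes ψ injective on all of ℤ/29ℤ, hence bijective (finite equal-size domain and codomain). In particular ψ is bijective.
Since ψ is bijective, we find the preimage of 7. The inverse of x ↦ x^27 on (ℤ/29ℤ)^× is x ↦ x^27, because 27·27 = 729 = 26·28 + 1 ≡ 1 (mod 28) and x^{28} = 1 for x ≠ 0 (Fermat). So ψ⁻¹(7) = 7^27 mod 29.
Repeated squaring mod 29: 7^1 ≡ 7, 7^2 ≡ 7² = 49 ≡ 20, 7^4 ≡ 20² = 400 ≡ 23, 7^8 ≡ 23² = 529 ≡ 7, 7^16 ≡ 7² = 49 ≡ 20. Since 27 = 16 + 8 + 2 + 1, 7^27 ≡ 20·7·20·7: 20·7 = 140 ≡ 24, then 24·20 = 480 ≡ 16, then 16·7 = 112 ≡ 25. So 7^27 ≡ 25 (mod 29).
Hence ψ⁻¹(7) = 25.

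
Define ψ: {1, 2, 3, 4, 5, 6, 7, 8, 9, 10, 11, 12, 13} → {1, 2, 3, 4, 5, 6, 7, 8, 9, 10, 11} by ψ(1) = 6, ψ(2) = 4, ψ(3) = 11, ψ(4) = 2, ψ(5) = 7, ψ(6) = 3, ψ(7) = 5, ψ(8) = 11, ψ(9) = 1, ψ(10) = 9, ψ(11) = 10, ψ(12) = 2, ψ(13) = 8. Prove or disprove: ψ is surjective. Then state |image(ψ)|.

Every element of the codomain has a preimage: 1 = ψ(9), 2 = ψ(4), 3 = ψ(6), 4 = ψ(2), 5 = ψ(7), 6 = ψ(1), 7 = ψ(5), 8 = ψ(13), 9 = ψ(10), 10 = ψ(11), 11 = ψ(3).
Hence ψ is surjective.
The image of ψ is {1, 2, 3, 4, 5, 6, 7, 8, 9, 10, 11}, which has 11 elements.

11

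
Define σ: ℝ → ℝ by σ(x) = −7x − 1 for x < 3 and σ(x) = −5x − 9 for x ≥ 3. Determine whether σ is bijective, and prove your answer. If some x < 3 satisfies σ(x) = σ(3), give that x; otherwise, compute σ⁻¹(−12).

Both pieces are strictly decreasing (slopes −7 and −5), so each is injective on its own interval.
The left piece maps (−∞, 3) onto (−22, ∞); the right piece maps [3, ∞) onto (−∞, −24].
The images leave a gap (−22 has no preimage), so σ is not surjective, hence not bijective.
Because the two images are disjoint, no x < 3 has σ(x) = σ(3), so we compute σ⁻¹(−12): −12 lies in (−22, ∞), so solve −7x − 1 = −12: x = (−12 + 1)/(−7) = 11/7.

11/7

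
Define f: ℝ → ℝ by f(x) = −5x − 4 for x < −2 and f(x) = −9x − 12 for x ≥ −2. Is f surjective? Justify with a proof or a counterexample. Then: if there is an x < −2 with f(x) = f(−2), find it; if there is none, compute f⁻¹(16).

-4

Both pieces are strictly decreasing (slopes −5 and −9), so each is injective on its own interval.
The left piece maps (−∞, −2) onto (6, ∞); the right piece maps [−2, ∞) onto (−∞, 6].
These images together cover ℝ, so f is surjective.
Because the two images are disjoint, no x < −2 has f(x) = f(−2), so we compute f⁻¹(16): 16 lies in (6, ∞), so solve −5x − 4 = 16: x = (16 + 4)/(−5) = −4.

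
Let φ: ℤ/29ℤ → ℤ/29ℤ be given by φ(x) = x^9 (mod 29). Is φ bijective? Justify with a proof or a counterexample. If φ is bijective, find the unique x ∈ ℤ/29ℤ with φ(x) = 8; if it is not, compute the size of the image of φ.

26

Since 29 is prime, the nonzero elements of ℤ/29ℤ form a cyclic group of order 28.
As gcd(9, 28) = 1, raising to the 9th power is a bijection on this group: if s^9 ≡ t^9 then (st^{−1})^9 = 1, and the only element of order dividing gcd(9, 28) = 1 is 1, so s = t.
With φ(0) = 0 this makes φ injective on all of ℤ/29ℤ, hence bijective (finite equal-size domain and codomain). In particular φ is bijective.
Since φ is bijective, we find the preimage of 8. The inverse of x ↦ x^9 on (ℤ/29ℤ)^× is x ↦ x^25, because 9·25 = 225 = 8·28 + 1 ≡ 1 (mod 28) and x^{28} = 1 for x ≠ 0 (Fermat). So φ⁻¹(8) = 8^25 mod 29.
Repeated squaring mod 29: 8^1 ≡ 8, 8^2 ≡ 8² = 64 ≡ 6, 8^4 ≡ 6² = 36 ≡ 7, 8^8 ≡ 7² = 49 ≡ 20, 8^16 ≡ 20² = 400 ≡ 23. Since 25 = 16 + 8 + 1, 8^25 ≡ 23·20·8: 23·20 = 460 ≡ 25, then 25·8 = 200 ≡ 26. So 8^25 ≡ 26 (mod 29).
Hence φ⁻¹(8) = 26.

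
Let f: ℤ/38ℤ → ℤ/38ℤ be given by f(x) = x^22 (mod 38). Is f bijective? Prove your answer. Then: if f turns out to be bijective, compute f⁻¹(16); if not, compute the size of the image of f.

f(18): Repeated squaring mod 38: 18^1 ≡ 18, 18^2 ≡ 18² = 324 ≡ 20, 18^4 ≡ 20² = 400 ≡ 20, 18^8 ≡ 20² = 400 ≡ 20, 18^16 ≡ 20² = 400 ≡ 20. Since 22 = 16 + 4 + 2, 18^22 ≡ 20·20·20: 20·20 = 400 ≡ 20, then 20·20 = 400 ≡ 20. So 18^22 ≡ 20 (mod 38).
f(20): Repeated squaring mod 38: 20^1 ≡ 20, 20^2 ≡ 20² = 400 ≡ 20, 20^4 ≡ 20² = 400 ≡ 20, 20^8 ≡ 20² = 400 ≡ 20, 20^16 ≡ 20² = 400 ≡ 20. Since 22 = 16 + 4 + 2, 20^22 ≡ 20·20·20: 20·20 = 400 ≡ 20, then 20·20 = 400 ≡ 20. So 20^22 ≡ 20 (mod 38).
So f(18) = f(20) = 20 while 18 ≠ 20, so f is not injective, hence not bijective.
Since f is not bijective, we determine |image(f)|. Computing x^22 mod 38 for each x (by repeated squaring, reducing mod 38 at every step), the values f(0), f(1), …, f(37) are: 0, 1, 16, 5, 28, 17, 4, 7, 30, 25, 6, 11, 26, 23, 36, 9, 24, 35, 20, 19, 20, 35, 24, 9, 36, 23, 26, 11, 6, 25, 30, 7, 4, 17, 28, 5, 16, 1.
The distinct values are {0, 1, 4, 5, 6, 7, 9, 11, 16, 17, 19, 20, 23, 24, 25, 26, 28, 30, 35, 36}; there are 20 of them.

20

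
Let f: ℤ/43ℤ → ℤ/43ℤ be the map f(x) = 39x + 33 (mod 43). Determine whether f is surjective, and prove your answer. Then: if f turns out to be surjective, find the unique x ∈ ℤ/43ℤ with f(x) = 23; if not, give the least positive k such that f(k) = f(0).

24

Recall that surjectivity means every element of the codomain has a preimage under f.
Since gcd(39, 43) = 1, 39 is invertible modulo 43. Euclid's algorithm: 43 = 1·39 + 4, 39 = 9·4 + 3, 4 = 1·3 + 1; back-substituting gives 1 = 32·39 − 29·43, so 39⁻¹ ≡ 32 (mod 43).
For any y ∈ ℤ/43ℤ, x = 32(y − 33) mod 43 satisfies f(x) = 39·32(y − 33) + 33 ≡ y (since 39·32 ≡ 1 mod 43). So every y has a preimage.
Hence f is surjective.
Since f is surjective, we find f⁻¹(23): we need 39x ≡ 23 − 33 ≡ 33 (mod 43). Using 39⁻¹ = 32: x ≡ 32·33 = 1056 = 24·43 + 24, so x = 24.
Check: f(24) = 39·24 + 33 = 969 = 22·43 + 23 ≡ 23 (mod 43).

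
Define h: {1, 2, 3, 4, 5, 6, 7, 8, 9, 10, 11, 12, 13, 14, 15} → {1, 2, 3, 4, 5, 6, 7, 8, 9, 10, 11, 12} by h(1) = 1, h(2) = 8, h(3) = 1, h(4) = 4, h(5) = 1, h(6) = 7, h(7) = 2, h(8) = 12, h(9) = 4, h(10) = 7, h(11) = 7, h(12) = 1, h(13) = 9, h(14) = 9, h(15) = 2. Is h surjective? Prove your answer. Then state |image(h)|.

7

No element maps to 3, so h is not surjective.
The image of h is {1, 2, 4, 7, 8, 9, 12}, which has 7 elements.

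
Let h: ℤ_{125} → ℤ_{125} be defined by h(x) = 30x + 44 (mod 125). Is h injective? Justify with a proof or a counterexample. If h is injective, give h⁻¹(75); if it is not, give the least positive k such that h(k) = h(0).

25

Recall that injectivity means: for all x_1, x_2 in the domain, h(x_1) = h(x_2) implies x_1 = x_2.
We have gcd(30, 125) = 5 > 1. Taking x_1 = 0 and x_2 = 25: h(0) = 44 and h(25) = 30·25 + 44 = 794 ≡ 44 (mod 125).
So h(0) = h(25) while 0 ≠ 25, thus h is not injective.
Since h is not injective, we find the least positive k with h(k) = h(0): this means 30k ≡ 0 (mod 125), i.e. 125 ∣ 30k. Since gcd(30, 125) = 5, dividing through by 5 this holds exactly when 25 ∣ 6k, and as gcd(6, 25) = 1, exactly when 25 ∣ k.
The smallest positive such k is 25.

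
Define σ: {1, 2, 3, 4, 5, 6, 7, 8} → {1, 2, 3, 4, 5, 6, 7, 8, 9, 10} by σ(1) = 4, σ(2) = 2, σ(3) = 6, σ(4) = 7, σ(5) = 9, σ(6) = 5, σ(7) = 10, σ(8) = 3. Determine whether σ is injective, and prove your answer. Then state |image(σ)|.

8

The values σ(1), …, σ(8) are 4, 2, 6, 7, 9, 5, 10, 3 — all distinct.
So σ(x_1) = σ(x_2) only when x_1 = x_2, and σ is injective.
The image of σ is {2, 3, 4, 5, 6, 7, 9, 10}, which has 8 elements.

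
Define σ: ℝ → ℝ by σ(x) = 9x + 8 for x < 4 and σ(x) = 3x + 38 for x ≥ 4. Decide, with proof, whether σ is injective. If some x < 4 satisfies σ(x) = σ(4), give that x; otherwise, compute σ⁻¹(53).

5

Both pieces are strictly increasing (slopes 9 and 3), so each is injective on its own interval.
The left piece maps (−∞, 4) onto (−∞, 44); the right piece maps [4, ∞) onto [50, ∞).
These images are disjoint, so no value is attained by both pieces. Therefore σ is injective.
Because the two images are disjoint, no x < 4 has σ(x) = σ(4), so we compute σ⁻¹(53): 53 lies in [50, ∞), so solve 3x + 38 = 53: x = (53 − 38)/3 = 5.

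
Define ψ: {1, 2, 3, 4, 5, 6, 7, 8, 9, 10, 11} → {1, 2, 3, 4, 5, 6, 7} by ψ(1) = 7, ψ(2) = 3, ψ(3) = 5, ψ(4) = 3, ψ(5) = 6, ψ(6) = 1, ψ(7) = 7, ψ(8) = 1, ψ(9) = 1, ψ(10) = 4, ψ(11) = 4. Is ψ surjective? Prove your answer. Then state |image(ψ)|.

No element maps to 2, so ψ is not surjective.
The image of ψ is {1, 3, 4, 5, 6, 7}, which has 6 elements.

6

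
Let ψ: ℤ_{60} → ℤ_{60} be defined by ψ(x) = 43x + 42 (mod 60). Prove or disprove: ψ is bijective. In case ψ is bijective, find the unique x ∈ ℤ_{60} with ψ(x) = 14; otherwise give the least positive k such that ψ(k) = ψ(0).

Recall: ψ is injective when ψ(x_1) = ψ(x_2) forces x_1 = x_2.
Suppose ψ(x_1) = ψ(x_2) in ℤ_{60}. Then 43x_1 + 42 ≡ 43x_2 + 42 (mod 60), hence 43(x_1 − x_2) ≡ 0 (mod 60).
Since gcd(43, 60) = 1, 43 is invertible modulo 60, hence x_1 − x_2 ≡ 0 (mod 60), i.e. x_1 = x_2.
We now compute 43⁻¹ mod 60 explicitly. Euclid's algorithm: 60 = 1·43 + 17, 43 = 2·17 + 9, 17 = 1·9 + 8, 9 = 1·8 + 1; back-substituting gives 1 = 7·43 − 5·60, so 43⁻¹ ≡ 7 (mod 60).
Then y ↦ 7(y − 42) is a two-sided inverse to ψ, so every y ∈ ℤ_{60} has a preimage.
Therefore ψ is bijective.
Since ψ is bijective, we compute ψ⁻¹(14): solve 43x + 42 ≡ 14 (mod 60), i.e. 43x ≡ 32 (mod 60).
Multiplying by 43⁻¹ = 7 gives x ≡ 7·32 = 224 = 3·60 + 44 ≡ 44 (mod 60).
Check: ψ(44) = 43·44 + 42 = 1934 = 32·60 + 14 ≡ 14 (mod 60).

44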